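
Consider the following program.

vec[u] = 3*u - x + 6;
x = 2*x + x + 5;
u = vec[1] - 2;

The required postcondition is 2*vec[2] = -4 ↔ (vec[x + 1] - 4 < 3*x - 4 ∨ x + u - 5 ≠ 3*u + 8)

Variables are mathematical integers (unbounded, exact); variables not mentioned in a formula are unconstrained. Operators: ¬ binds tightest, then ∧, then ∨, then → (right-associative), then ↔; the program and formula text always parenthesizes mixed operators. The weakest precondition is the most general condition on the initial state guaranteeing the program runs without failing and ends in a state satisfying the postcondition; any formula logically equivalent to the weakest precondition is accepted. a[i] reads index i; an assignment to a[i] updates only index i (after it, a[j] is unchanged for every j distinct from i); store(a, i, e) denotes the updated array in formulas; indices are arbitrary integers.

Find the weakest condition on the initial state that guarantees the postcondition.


Working backward. After the program, the postcondition 2*vec[2] = -4 ↔ (vec[x + 1] - 4 < 3*x - 4 ∨ x + u - 5 ≠ 3*u + 8) must hold; in canonical form it is 2*vec[2] = -4 ↔ (vec[x + 1] < 3*x ∨ x ≠ 2*u + 13).
Before u := vec[1] - 2: 2*vec[2] = -4 ↔ (vec[x + 1] < 3*x ∨ x ≠ 2*vec[1] + 9)
Before x := 2*x + x + 5: 2*vec[2] = -4 ↔ (vec[3*x + 6] < 9*x + 15 ∨ 3*x ≠ 2*vec[1] + 4)
Before vec[u] := 3*u - x + 6: 2*store(vec, u, 3*u - x + 6)[2] = -4 ↔ (store(vec, u, 3*u - x + 6)[3*x + 6] < 9*x + 15 ∨ 3*x ≠ 2*store(vec, u, 3*u - x + 6)[1] + 4)
Answer: WP = 2*store(vec, u, 3*u - x + 6)[2] = -4 ↔ (store(vec, u, 3*u - x + 6)[3*x + 6] < 9*x + 15 ∨ 3*x ≠ 2*store(vec, u, 3*u - x + 6)[1] + 4)


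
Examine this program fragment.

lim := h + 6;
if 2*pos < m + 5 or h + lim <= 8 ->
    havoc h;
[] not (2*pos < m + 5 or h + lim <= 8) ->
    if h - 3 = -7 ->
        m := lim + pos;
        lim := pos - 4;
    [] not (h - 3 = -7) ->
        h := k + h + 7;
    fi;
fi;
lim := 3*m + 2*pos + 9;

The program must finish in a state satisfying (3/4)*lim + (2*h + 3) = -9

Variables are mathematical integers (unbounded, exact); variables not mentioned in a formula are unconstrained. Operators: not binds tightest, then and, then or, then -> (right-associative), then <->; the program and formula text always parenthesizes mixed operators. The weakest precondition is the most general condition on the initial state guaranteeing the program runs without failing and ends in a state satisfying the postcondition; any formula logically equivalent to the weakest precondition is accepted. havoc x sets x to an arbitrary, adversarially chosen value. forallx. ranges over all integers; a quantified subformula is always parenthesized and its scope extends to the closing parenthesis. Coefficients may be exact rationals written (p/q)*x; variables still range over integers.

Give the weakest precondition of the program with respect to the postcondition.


Working backward. After the program, the postcondition (3/4)*lim + (2*h + 3) = -9 must hold; in canonical form it is 2*h + (3/4)*lim = -12.
Before lim := 3*m + 2*pos + 9: 2*h + (9/4)*m + (3/2)*pos = -75/4
Then branch requires forall h_1. 2*h_1 + (9/4)*m + (3/2)*pos = -75/4; else branch requires (h = -4 -> 2*h + (9/4)*lim + (15/4)*pos = -75/4) and ((not (h = -4)) -> 2*h + 2*k + (9/4)*m + (3/2)*pos = -131/4).
Before the if: ((2*pos < m + 5 or h + lim <= 8) -> (forall h_1. 2*h_1 + (9/4)*m + (3/2)*pos = -75/4)) and ((not (2*pos < m + 5 or h + lim <= 8)) -> ((h = -4 -> 2*h + (9/4)*lim + (15/4)*pos = -75/4) and ((not (h = -4)) -> 2*h + 2*k + (9/4)*m + (3/2)*pos = -131/4)))
Before lim := h + 6: ((2*pos < m + 5 or 2*h <= 2) -> (forall h_1. 2*h_1 + (9/4)*m + (3/2)*pos = -75/4)) and ((not (2*pos < m + 5 or 2*h <= 2)) -> ((h = -4 -> (17/4)*h + (15/4)*pos = -129/4) and ((not (h = -4)) -> 2*h + 2*k + (9/4)*m + (3/2)*pos = -131/4)))
Answer: WP = ((2*pos < m + 5 or 2*h <= 2) -> (forall h_1. 2*h_1 + (9/4)*m + (3/2)*pos = -75/4)) and ((not (2*pos < m + 5 or 2*h <= 2)) -> ((h = -4 -> (17/4)*h + (15/4)*pos = -129/4) and ((not (h = -4)) -> 2*h + 2*k + (9/4)*m + (3/2)*pos = -131/4)))


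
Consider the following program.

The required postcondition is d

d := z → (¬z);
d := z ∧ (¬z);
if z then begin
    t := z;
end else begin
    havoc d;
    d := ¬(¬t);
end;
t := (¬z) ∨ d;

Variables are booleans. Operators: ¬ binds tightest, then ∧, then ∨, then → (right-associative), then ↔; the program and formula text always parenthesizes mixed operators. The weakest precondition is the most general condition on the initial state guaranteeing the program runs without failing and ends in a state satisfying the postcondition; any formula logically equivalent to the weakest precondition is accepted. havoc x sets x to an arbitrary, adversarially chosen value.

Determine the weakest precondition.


Working backward. After the program, d must hold.
Before t := (¬z) ∨ d: d
Then branch requires d; else branch requires t.
Before the if: (z → d) ∧ ((¬z) → t)
Before d := z ∧ (¬z): (¬z) ∧ ((¬z) → t)
Before d := z → (¬z): (¬z) ∧ ((¬z) → t)
Answer: WP = (¬z) ∧ ((¬z) → t)


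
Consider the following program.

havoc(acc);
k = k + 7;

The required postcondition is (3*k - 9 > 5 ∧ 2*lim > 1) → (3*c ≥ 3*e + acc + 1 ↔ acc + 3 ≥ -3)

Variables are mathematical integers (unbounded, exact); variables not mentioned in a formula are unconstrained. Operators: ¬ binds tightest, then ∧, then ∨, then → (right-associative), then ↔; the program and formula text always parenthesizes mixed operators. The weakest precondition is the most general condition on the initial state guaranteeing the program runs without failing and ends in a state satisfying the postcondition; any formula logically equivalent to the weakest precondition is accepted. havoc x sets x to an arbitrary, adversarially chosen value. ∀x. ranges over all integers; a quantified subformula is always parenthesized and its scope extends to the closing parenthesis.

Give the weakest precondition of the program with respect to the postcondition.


Working backward. After the program, the postcondition (3*k - 9 > 5 ∧ 2*lim > 1) → (3*c ≥ 3*e + acc + 1 ↔ acc + 3 ≥ -3) must hold; in canonical form it is (3*k > 14 ∧ 2*lim > 1) → (3*c ≥ acc + 3*e + 1 ↔ acc ≥ -6).
Before k := k + 7: (3*k > -7 ∧ 2*lim > 1) → (3*c ≥ acc + 3*e + 1 ↔ acc ≥ -6)
Before havoc acc: ∀acc_1. ((3*k > -7 ∧ 2*lim > 1) → (3*c ≥ acc_1 + 3*e + 1 ↔ acc_1 ≥ -6))
Answer: WP = ∀acc_1. ((3*k > -7 ∧ 2*lim > 1) → (3*c ≥ acc_1 + 3*e + 1 ↔ acc_1 ≥ -6))


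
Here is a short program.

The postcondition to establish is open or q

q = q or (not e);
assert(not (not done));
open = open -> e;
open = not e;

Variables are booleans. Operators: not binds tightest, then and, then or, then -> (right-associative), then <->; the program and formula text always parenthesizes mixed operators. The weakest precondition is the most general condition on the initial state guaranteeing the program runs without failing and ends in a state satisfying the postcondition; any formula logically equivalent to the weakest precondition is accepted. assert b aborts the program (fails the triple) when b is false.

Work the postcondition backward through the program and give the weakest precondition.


Working backward. After the program, open or q must hold.
Before open := not e: (not e) or q
Before open := open -> e: (not e) or q
Before assert not (not done): done and ((not e) or q)
Before q := q or (not e): done and ((not e) or q)
Answer: WP = done and ((not e) or q)


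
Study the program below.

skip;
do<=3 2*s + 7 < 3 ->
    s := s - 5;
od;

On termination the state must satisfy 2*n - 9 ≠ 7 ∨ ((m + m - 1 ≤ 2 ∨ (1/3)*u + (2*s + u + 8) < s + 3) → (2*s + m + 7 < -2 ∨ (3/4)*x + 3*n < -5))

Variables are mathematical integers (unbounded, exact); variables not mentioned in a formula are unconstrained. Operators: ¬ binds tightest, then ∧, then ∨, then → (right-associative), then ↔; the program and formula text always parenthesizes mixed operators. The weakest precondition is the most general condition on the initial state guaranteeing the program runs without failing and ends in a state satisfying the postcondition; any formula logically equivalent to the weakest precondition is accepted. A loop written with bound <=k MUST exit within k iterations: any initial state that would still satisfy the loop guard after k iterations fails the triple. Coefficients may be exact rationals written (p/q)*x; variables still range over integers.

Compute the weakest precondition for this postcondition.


Working backward. After the program, the postcondition 2*n - 9 ≠ 7 ∨ ((m + m - 1 ≤ 2 ∨ (1/3)*u + (2*s + u + 8) < s + 3) → (2*s + m + 7 < -2 ∨ (3/4)*x + 3*n < -5)) must hold; in canonical form it is 2*n ≠ 16 ∨ ((2*m ≤ 3 ∨ s + (4/3)*u < -5) → (m + 2*s < -9 ∨ 3*n + (3/4)*x < -5)).
Before the loop (bound <=3), unroll the exhaustion recursion (WP_0 = exit-now case; WP_j = one more guarded iteration, up to j = 3):
  WP_0: (¬(2*s < -4)) ∧ (2*n ≠ 16 ∨ ((2*m ≤ 3 ∨ s + (4/3)*u < -5) → (m + 2*s < -9 ∨ 3*n + (3/4)*x < -5)))
  WP_1: (2*s < -4 → ((¬(2*s < 6)) ∧ (2*n ≠ 16 ∨ ((2*m ≤ 3 ∨ s + (4/3)*u < 0) → (m + 2*s < 1 ∨ 3*n + (3/4)*x < -5))))) ∧ ((¬(2*s < -4)) → (2*n ≠ 16 ∨ ((2*m ≤ 3 ∨ s + (4/3)*u < -5) → (m + 2*s < -9 ∨ 3*n + (3/4)*x < -5))))
  WP_2: (2*s < -4 → ((2*s < 6 → ((¬(2*s < 16)) ∧ (2*n ≠ 16 ∨ ((2*m ≤ 3 ∨ s + (4/3)*u < 5) → (m + 2*s < 11 ∨ 3*n + (3/4)*x < -5))))) ∧ ((¬(2*s < 6)) → (2*n ≠ 16 ∨ ((2*m ≤ 3 ∨ s + (4/3)*u < 0) → (m + 2*s < 1 ∨ 3*n + (3/4)*x < -5)))))) ∧ ((¬(2*s < -4)) → (2*n ≠ 16 ∨ ((2*m ≤ 3 ∨ s + (4/3)*u < -5) → (m + 2*s < -9 ∨ 3*n + (3/4)*x < -5))))
  WP_3: (2*s < -4 → ((2*s < 6 → ((2*s < 16 → ((¬(2*s < 26)) ∧ (2*n ≠ 16 ∨ ((2*m ≤ 3 ∨ s + (4/3)*u < 10) → (m + 2*s < 21 ∨ 3*n + (3/4)*x < -5))))) ∧ ((¬(2*s < 16)) → (2*n ≠ 16 ∨ ((2*m ≤ 3 ∨ s + (4/3)*u < 5) → (m + 2*s < 11 ∨ 3*n + (3/4)*x < -5)))))) ∧ ((¬(2*s < 6)) → (2*n ≠ 16 ∨ ((2*m ≤ 3 ∨ s + (4/3)*u < 0) → (m + 2*s < 1 ∨ 3*n + (3/4)*x < -5)))))) ∧ ((¬(2*s < -4)) → (2*n ≠ 16 ∨ ((2*m ≤ 3 ∨ s + (4/3)*u < -5) → (m + 2*s < -9 ∨ 3*n + (3/4)*x < -5))))
So before the loop: (2*s < -4 → ((2*s < 6 → ((2*s < 16 → ((¬(2*s < 26)) ∧ (2*n ≠ 16 ∨ ((2*m ≤ 3 ∨ s + (4/3)*u < 10) → (m + 2*s < 21 ∨ 3*n + (3/4)*x < -5))))) ∧ ((¬(2*s < 16)) → (2*n ≠ 16 ∨ ((2*m ≤ 3 ∨ s + (4/3)*u < 5) → (m + 2*s < 11 ∨ 3*n + (3/4)*x < -5)))))) ∧ ((¬(2*s < 6)) → (2*n ≠ 16 ∨ ((2*m ≤ 3 ∨ s + (4/3)*u < 0) → (m + 2*s < 1 ∨ 3*n + (3/4)*x < -5)))))) ∧ ((¬(2*s < -4)) → (2*n ≠ 16 ∨ ((2*m ≤ 3 ∨ s + (4/3)*u < -5) → (m + 2*s < -9 ∨ 3*n + (3/4)*x < -5))))
Before skip: (2*s < -4 → ((2*s < 6 → ((2*s < 16 → ((¬(2*s < 26)) ∧ (2*n ≠ 16 ∨ ((2*m ≤ 3 ∨ s + (4/3)*u < 10) → (m + 2*s < 21 ∨ 3*n + (3/4)*x < -5))))) ∧ ((¬(2*s < 16)) → (2*n ≠ 16 ∨ ((2*m ≤ 3 ∨ s + (4/3)*u < 5) → (m + 2*s < 11 ∨ 3*n + (3/4)*x < -5)))))) ∧ ((¬(2*s < 6)) → (2*n ≠ 16 ∨ ((2*m ≤ 3 ∨ s + (4/3)*u < 0) → (m + 2*s < 1 ∨ 3*n + (3/4)*x < -5)))))) ∧ ((¬(2*s < -4)) → (2*n ≠ 16 ∨ ((2*m ≤ 3 ∨ s + (4/3)*u < -5) → (m + 2*s < -9 ∨ 3*n + (3/4)*x < -5))))
Answer: WP = (2*s < -4 → ((2*s < 6 → ((2*s < 16 → ((¬(2*s < 26)) ∧ (2*n ≠ 16 ∨ ((2*m ≤ 3 ∨ s + (4/3)*u < 10) → (m + 2*s < 21 ∨ 3*n + (3/4)*x < -5))))) ∧ ((¬(2*s < 16)) → (2*n ≠ 16 ∨ ((2*m ≤ 3 ∨ s + (4/3)*u < 5) → (m + 2*s < 11 ∨ 3*n + (3/4)*x < -5)))))) ∧ ((¬(2*s < 6)) → (2*n ≠ 16 ∨ ((2*m ≤ 3 ∨ s + (4/3)*u < 0) → (m + 2*s < 1 ∨ 3*n + (3/4)*x < -5)))))) ∧ ((¬(2*s < -4)) → (2*n ≠ 16 ∨ ((2*m ≤ 3 ∨ s + (4/3)*u < -5) → (m + 2*s < -9 ∨ 3*n + (3/4)*x < -5))))


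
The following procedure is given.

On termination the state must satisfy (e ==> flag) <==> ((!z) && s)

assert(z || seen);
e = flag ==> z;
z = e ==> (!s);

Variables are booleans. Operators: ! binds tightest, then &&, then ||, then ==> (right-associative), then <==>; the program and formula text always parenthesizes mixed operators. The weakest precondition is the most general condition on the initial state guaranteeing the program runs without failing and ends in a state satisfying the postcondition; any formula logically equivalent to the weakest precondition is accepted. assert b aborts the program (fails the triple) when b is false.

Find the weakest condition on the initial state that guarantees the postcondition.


Working backward. After the program, (e ==> flag) <==> ((!z) && s) must hold.
Before z := e ==> (!s): (e ==> flag) <==> ((!(e ==> (!s))) && s)
Before e := flag ==> z: ((flag ==> z) ==> flag) <==> ((!((flag ==> z) ==> (!s))) && s)
Before assert z || seen: (z || seen) && (((flag ==> z) ==> flag) <==> ((!((flag ==> z) ==> (!s))) && s))
Answer: WP = (z || seen) && (((flag ==> z) ==> flag) <==> ((!((flag ==> z) ==> (!s))) && s))


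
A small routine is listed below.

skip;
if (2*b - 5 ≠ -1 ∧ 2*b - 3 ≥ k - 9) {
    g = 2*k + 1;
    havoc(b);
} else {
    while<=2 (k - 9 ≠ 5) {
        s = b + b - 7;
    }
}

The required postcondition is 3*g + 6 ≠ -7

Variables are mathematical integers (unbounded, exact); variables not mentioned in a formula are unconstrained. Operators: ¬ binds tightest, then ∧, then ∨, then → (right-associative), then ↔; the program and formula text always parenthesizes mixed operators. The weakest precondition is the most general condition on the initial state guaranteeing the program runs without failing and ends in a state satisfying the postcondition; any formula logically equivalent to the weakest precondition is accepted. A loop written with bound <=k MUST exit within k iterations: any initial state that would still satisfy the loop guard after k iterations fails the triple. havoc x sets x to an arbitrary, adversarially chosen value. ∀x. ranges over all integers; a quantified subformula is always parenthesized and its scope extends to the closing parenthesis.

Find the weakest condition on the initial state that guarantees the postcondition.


Working backward. After the program, the postcondition 3*g + 6 ≠ -7 must hold; in canonical form it is 3*g ≠ -13.
Then branch requires 6*k ≠ -16; else branch requires (k ≠ 14 → ((k ≠ 14 → ((¬(k ≠ 14)) ∧ 3*g ≠ -13)) ∧ ((¬(k ≠ 14)) → 3*g ≠ -13))) ∧ ((¬(k ≠ 14)) → 3*g ≠ -13).
Before the if: ((2*b ≠ 4 ∧ 2*b ≥ k - 6) → 6*k ≠ -16) ∧ ((¬(2*b ≠ 4 ∧ 2*b ≥ k - 6)) → ((k ≠ 14 → ((k ≠ 14 → ((¬(k ≠ 14)) ∧ 3*g ≠ -13)) ∧ ((¬(k ≠ 14)) → 3*g ≠ -13))) ∧ ((¬(k ≠ 14)) → 3*g ≠ -13)))
Before skip: ((2*b ≠ 4 ∧ 2*b ≥ k - 6) → 6*k ≠ -16) ∧ ((¬(2*b ≠ 4 ∧ 2*b ≥ k - 6)) → ((k ≠ 14 → ((k ≠ 14 → ((¬(k ≠ 14)) ∧ 3*g ≠ -13)) ∧ ((¬(k ≠ 14)) → 3*g ≠ -13))) ∧ ((¬(k ≠ 14)) → 3*g ≠ -13)))
Answer: WP = ((2*b ≠ 4 ∧ 2*b ≥ k - 6) → 6*k ≠ -16) ∧ ((¬(2*b ≠ 4 ∧ 2*b ≥ k - 6)) → ((k ≠ 14 → ((k ≠ 14 → ((¬(k ≠ 14)) ∧ 3*g ≠ -13)) ∧ ((¬(k ≠ 14)) → 3*g ≠ -13))) ∧ ((¬(k ≠ 14)) → 3*g ≠ -13)))


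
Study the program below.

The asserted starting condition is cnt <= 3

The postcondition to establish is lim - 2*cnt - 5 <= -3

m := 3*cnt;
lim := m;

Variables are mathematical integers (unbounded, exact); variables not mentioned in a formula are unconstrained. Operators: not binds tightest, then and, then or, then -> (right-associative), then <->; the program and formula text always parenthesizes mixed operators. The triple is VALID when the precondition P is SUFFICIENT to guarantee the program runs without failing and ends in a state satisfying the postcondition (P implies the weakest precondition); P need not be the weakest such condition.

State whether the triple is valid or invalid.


Working backward. After the program, the postcondition lim - 2*cnt - 5 <= -3 must hold; in canonical form it is lim <= 2*cnt + 2.
Before lim := m: m <= 2*cnt + 2
Before m := 3*cnt: cnt <= 2
The weakest precondition is cnt <= 2.
Check whether cnt <= 3 implies it.
Countermodel: at the initial state cnt = 3, the precondition holds but the weakest precondition fails.
Answer: invalid


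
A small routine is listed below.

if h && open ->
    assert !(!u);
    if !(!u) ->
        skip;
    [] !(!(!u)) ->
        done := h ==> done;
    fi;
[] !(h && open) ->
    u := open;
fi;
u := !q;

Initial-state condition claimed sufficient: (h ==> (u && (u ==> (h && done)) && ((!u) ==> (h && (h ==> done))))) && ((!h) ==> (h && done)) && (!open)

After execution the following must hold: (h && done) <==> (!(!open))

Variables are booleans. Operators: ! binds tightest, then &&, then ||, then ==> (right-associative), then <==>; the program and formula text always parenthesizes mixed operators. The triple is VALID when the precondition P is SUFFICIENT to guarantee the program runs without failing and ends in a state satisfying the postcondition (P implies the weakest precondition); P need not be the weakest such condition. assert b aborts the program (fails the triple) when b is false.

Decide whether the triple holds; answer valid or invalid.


Working backward. After the program, the postcondition (h && done) <==> (!(!open)) must hold; in canonical form it is (h && done) <==> open.
Before u := !q: (h && done) <==> open
Then branch requires u && (u ==> ((h && done) <==> open)) && ((!u) ==> ((h && (h ==> done)) <==> open)); else branch requires (h && done) <==> open.
Before the if: ((h && open) ==> (u && (u ==> ((h && done) <==> open)) && ((!u) ==> ((h && (h ==> done)) <==> open)))) && ((!(h && open)) ==> ((h && done) <==> open))
The weakest precondition is ((h && open) ==> (u && (u ==> ((h && done) <==> open)) && ((!u) ==> ((h && (h ==> done)) <==> open)))) && ((!(h && open)) ==> ((h && done) <==> open)).
Check whether (h ==> (u && (u ==> (h && done)) && ((!u) ==> (h && (h ==> done))))) && ((!h) ==> (h && done)) && (!open) implies it.
Countermodel: at the initial state done = true, h = true, open = false, u = true, the precondition holds but the weakest precondition fails.
Answer: invalid


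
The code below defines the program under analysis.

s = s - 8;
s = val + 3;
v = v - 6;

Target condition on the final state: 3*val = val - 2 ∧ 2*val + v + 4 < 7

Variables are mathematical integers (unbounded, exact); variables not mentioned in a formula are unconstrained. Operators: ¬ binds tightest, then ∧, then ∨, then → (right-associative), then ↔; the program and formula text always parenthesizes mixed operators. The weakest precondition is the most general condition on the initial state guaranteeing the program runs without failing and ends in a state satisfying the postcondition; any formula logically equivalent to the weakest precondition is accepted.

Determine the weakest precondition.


Working backward. After the program, the postcondition 3*val = val - 2 ∧ 2*val + v + 4 < 7 must hold; in canonical form it is 2*val = -2 ∧ v + 2*val < 3.
Before v := v - 6: 2*val = -2 ∧ v + 2*val < 9
Before s := val + 3: 2*val = -2 ∧ v + 2*val < 9
Before s := s - 8: 2*val = -2 ∧ v + 2*val < 9
Answer: WP = 2*val = -2 ∧ v + 2*val < 9


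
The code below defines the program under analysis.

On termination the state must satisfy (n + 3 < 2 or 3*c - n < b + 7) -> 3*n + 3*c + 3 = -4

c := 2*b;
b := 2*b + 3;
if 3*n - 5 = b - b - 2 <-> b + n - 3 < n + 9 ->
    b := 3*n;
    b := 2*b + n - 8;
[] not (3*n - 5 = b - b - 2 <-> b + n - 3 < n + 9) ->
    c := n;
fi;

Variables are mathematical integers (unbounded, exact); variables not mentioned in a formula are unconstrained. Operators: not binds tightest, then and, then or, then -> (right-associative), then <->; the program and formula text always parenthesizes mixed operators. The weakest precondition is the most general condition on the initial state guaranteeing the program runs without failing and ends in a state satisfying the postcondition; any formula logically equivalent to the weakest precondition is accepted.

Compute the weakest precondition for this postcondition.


Working backward. After the program, the postcondition (n + 3 < 2 or 3*c - n < b + 7) -> 3*n + 3*c + 3 = -4 must hold; in canonical form it is (n < -1 or 3*c < b + n + 7) -> 3*c + 3*n = -7.
Then branch requires (n < -1 or 3*c < 8*n - 1) -> 3*c + 3*n = -7; else branch requires (n < -1 or 2*n < b + 7) -> 6*n = -7.
Before the if: ((3*n = 3 <-> b < 12) -> ((n < -1 or 3*c < 8*n - 1) -> 3*c + 3*n = -7)) and ((not (3*n = 3 <-> b < 12)) -> ((n < -1 or 2*n < b + 7) -> 6*n = -7))
Before b := 2*b + 3: ((3*n = 3 <-> 2*b < 9) -> ((n < -1 or 3*c < 8*n - 1) -> 3*c + 3*n = -7)) and ((not (3*n = 3 <-> 2*b < 9)) -> ((n < -1 or 2*n < 2*b + 10) -> 6*n = -7))
Before c := 2*b: ((3*n = 3 <-> 2*b < 9) -> ((n < -1 or 6*b < 8*n - 1) -> 6*b + 3*n = -7)) and ((not (3*n = 3 <-> 2*b < 9)) -> ((n < -1 or 2*n < 2*b + 10) -> 6*n = -7))
Answer: WP = ((3*n = 3 <-> 2*b < 9) -> ((n < -1 or 6*b < 8*n - 1) -> 6*b + 3*n = -7)) and ((not (3*n = 3 <-> 2*b < 9)) -> ((n < -1 or 2*n < 2*b + 10) -> 6*n = -7))


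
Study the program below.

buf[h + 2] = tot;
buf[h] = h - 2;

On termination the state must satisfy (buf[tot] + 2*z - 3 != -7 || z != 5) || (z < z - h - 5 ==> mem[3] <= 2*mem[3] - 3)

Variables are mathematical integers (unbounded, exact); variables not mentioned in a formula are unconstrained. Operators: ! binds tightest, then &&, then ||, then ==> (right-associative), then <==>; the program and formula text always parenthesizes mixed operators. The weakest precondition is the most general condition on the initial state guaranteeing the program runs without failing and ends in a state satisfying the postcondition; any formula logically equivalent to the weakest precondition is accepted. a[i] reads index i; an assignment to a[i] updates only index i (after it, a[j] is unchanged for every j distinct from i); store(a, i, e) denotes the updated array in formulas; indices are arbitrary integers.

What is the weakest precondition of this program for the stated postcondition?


Working backward. After the program, the postcondition (buf[tot] + 2*z - 3 != -7 || z != 5) || (z < z - h - 5 ==> mem[3] <= 2*mem[3] - 3) must hold; in canonical form it is buf[tot] + 2*z != -4 || z != 5 || (h < -5 ==> mem[3] >= 3).
Before buf[h] := h - 2: store(buf, h, h - 2)[tot] + 2*z != -4 || z != 5 || (h < -5 ==> mem[3] >= 3)
Before buf[h + 2] := tot: store(store(buf, h + 2, tot), h, h - 2)[tot] + 2*z != -4 || z != 5 || (h < -5 ==> mem[3] >= 3)
Answer: WP = store(store(buf, h + 2, tot), h, h - 2)[tot] + 2*z != -4 || z != 5 || (h < -5 ==> mem[3] >= 3)


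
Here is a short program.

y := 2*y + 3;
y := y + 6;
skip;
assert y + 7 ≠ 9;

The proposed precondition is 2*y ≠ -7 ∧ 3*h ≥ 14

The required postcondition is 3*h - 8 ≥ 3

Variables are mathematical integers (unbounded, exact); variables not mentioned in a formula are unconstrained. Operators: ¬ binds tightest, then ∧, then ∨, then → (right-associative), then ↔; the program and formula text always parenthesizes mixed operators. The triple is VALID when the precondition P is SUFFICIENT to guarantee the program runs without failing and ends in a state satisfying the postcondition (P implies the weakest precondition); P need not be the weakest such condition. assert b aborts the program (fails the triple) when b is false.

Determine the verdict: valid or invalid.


Working backward. After the program, the postcondition 3*h - 8 ≥ 3 must hold; in canonical form it is 3*h ≥ 11.
Before assert y + 7 ≠ 9: y ≠ 2 ∧ 3*h ≥ 11
Before skip: y ≠ 2 ∧ 3*h ≥ 11
Before y := y + 6: y ≠ -4 ∧ 3*h ≥ 11
Before y := 2*y + 3: 2*y ≠ -7 ∧ 3*h ≥ 11
The weakest precondition is 2*y ≠ -7 ∧ 3*h ≥ 11.
Check whether 2*y ≠ -7 ∧ 3*h ≥ 14 implies it.
Every state satisfying the precondition satisfies the weakest precondition: the implication holds.
Answer: valid


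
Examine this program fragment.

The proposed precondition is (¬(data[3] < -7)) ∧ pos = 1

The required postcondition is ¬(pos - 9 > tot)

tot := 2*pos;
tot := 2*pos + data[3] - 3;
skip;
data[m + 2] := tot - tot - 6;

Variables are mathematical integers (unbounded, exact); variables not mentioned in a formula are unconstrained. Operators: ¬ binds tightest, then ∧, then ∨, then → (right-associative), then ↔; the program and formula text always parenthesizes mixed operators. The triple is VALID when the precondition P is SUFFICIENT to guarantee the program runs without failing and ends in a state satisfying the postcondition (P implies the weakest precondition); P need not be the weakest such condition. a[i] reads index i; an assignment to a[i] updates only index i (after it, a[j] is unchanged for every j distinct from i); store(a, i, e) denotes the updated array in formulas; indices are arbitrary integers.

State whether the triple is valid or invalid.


Working backward. After the program, the postcondition ¬(pos - 9 > tot) must hold; in canonical form it is ¬(pos > tot + 9).
Before data[m + 2] := tot - tot - 6: ¬(pos > tot + 9)
Before skip: ¬(pos > tot + 9)
Before tot := 2*pos + data[3] - 3: ¬(data[3] + pos < -6)
Before tot := 2*pos: ¬(data[3] + pos < -6)
The weakest precondition is ¬(data[3] + pos < -6).
Check whether (¬(data[3] < -7)) ∧ pos = 1 implies it.
Every state satisfying the precondition satisfies the weakest precondition: the implication holds.
Answer: valid


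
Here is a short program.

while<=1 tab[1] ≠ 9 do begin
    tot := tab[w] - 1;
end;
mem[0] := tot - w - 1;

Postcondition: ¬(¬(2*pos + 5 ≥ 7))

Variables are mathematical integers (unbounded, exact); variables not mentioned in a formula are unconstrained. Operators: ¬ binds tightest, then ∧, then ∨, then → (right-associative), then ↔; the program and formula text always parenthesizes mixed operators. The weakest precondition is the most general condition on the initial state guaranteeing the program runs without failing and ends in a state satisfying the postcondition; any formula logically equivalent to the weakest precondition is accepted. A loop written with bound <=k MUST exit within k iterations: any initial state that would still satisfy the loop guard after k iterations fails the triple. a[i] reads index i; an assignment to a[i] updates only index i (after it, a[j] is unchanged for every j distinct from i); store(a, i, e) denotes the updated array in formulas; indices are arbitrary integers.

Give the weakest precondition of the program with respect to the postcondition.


Working backward. After the program, the postcondition ¬(¬(2*pos + 5 ≥ 7)) must hold; in canonical form it is 2*pos ≥ 2.
Before mem[0] := tot - w - 1: 2*pos ≥ 2
Before the loop (bound <=1), unroll the exhaustion recursion (WP_0 = exit-now case; WP_j = one more guarded iteration, up to j = 1):
  WP_0: (¬(tab[1] ≠ 9)) ∧ 2*pos ≥ 2
  WP_1: (tab[1] ≠ 9 → ((¬(tab[1] ≠ 9)) ∧ 2*pos ≥ 2)) ∧ ((¬(tab[1] ≠ 9)) → 2*pos ≥ 2)
So before the loop: (tab[1] ≠ 9 → ((¬(tab[1] ≠ 9)) ∧ 2*pos ≥ 2)) ∧ ((¬(tab[1] ≠ 9)) → 2*pos ≥ 2)
Answer: WP = (tab[1] ≠ 9 → ((¬(tab[1] ≠ 9)) ∧ 2*pos ≥ 2)) ∧ ((¬(tab[1] ≠ 9)) → 2*pos ≥ 2)


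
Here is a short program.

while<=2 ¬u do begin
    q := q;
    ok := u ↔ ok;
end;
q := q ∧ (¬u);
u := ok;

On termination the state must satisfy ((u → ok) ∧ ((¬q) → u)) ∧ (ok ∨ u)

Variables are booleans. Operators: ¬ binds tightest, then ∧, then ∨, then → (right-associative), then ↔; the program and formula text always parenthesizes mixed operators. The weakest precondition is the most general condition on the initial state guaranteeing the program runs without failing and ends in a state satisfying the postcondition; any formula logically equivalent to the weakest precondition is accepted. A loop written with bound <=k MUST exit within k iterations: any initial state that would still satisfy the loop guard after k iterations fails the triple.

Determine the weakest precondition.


Working backward. After the program, the postcondition ((u → ok) ∧ ((¬q) → u)) ∧ (ok ∨ u) must hold; in canonical form it is (u → ok) ∧ ((¬q) → u) ∧ (ok ∨ u).
Before u := ok: ((¬q) → ok) ∧ ok
Before q := q ∧ (¬u): ((¬(q ∧ (¬u))) → ok) ∧ ok
Before the loop (bound <=2), unroll the exhaustion recursion (WP_0 = exit-now case; WP_j = one more guarded iteration, up to j = 2):
  WP_0: u ∧ ((¬(q ∧ (¬u))) → ok) ∧ ok
  WP_1: ((¬u) → (u ∧ ((¬(q ∧ (¬u))) → (u ↔ ok)) ∧ (u ↔ ok))) ∧ (u → (((¬(q ∧ (¬u))) → ok) ∧ ok))
  WP_2: ((¬u) → (((¬u) → (u ∧ ((¬(q ∧ (¬u))) → (u ↔ (u ↔ ok))) ∧ (u ↔ (u ↔ ok)))) ∧ (u → (((¬(q ∧ (¬u))) → (u ↔ ok)) ∧ (u ↔ ok))))) ∧ (u → (((¬(q ∧ (¬u))) → ok) ∧ ok))
So before the loop: ((¬u) → (((¬u) → (u ∧ ((¬(q ∧ (¬u))) → (u ↔ (u ↔ ok))) ∧ (u ↔ (u ↔ ok)))) ∧ (u → (((¬(q ∧ (¬u))) → (u ↔ ok)) ∧ (u ↔ ok))))) ∧ (u → (((¬(q ∧ (¬u))) → ok) ∧ ok))
Answer: WP = ((¬u) → (((¬u) → (u ∧ ((¬(q ∧ (¬u))) → (u ↔ (u ↔ ok))) ∧ (u ↔ (u ↔ ok)))) ∧ (u → (((¬(q ∧ (¬u))) → (u ↔ ok)) ∧ (u ↔ ok))))) ∧ (u → (((¬(q ∧ (¬u))) → ok) ∧ ok))


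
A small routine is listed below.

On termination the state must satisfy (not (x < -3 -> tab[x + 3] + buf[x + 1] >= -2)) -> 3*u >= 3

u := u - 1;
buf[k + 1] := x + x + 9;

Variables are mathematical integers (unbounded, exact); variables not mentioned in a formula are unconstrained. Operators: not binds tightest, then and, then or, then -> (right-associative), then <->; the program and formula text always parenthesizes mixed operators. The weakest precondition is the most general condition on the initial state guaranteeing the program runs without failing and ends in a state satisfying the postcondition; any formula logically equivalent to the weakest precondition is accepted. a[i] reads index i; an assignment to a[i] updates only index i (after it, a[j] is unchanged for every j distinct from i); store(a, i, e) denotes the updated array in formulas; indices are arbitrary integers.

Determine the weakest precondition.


Working backward. After the program, the postcondition (not (x < -3 -> tab[x + 3] + buf[x + 1] >= -2)) -> 3*u >= 3 must hold; in canonical form it is (not (x < -3 -> buf[x + 1] + tab[x + 3] >= -2)) -> 3*u >= 3.
Before buf[k + 1] := x + x + 9: (not (x < -3 -> tab[x + 3] + store(buf, k + 1, 2*x + 9)[x + 1] >= -2)) -> 3*u >= 3
Before u := u - 1: (not (x < -3 -> tab[x + 3] + store(buf, k + 1, 2*x + 9)[x + 1] >= -2)) -> 3*u >= 6
Answer: WP = (not (x < -3 -> tab[x + 3] + store(buf, k + 1, 2*x + 9)[x + 1] >= -2)) -> 3*u >= 6


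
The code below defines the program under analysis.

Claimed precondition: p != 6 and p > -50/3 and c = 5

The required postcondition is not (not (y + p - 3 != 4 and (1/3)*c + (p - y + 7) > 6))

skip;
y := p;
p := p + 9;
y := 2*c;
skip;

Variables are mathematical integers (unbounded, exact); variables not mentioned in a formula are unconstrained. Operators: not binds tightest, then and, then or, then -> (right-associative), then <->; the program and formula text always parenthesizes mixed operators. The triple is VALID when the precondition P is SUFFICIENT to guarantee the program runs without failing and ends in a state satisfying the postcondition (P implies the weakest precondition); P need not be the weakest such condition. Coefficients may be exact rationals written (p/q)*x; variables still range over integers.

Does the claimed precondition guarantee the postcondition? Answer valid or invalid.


Working backward. After the program, the postcondition not (not (y + p - 3 != 4 and (1/3)*c + (p - y + 7) > 6)) must hold; in canonical form it is p + y != 7 and (1/3)*c + p > y - 1.
Before skip: p + y != 7 and (1/3)*c + p > y - 1
Before y := 2*c: 2*c + p != 7 and p > (5/3)*c - 1
Before p := p + 9: 2*c + p != -2 and p > (5/3)*c - 10
Before y := p: 2*c + p != -2 and p > (5/3)*c - 10
Before skip: 2*c + p != -2 and p > (5/3)*c - 10
The weakest precondition is 2*c + p != -2 and p > (5/3)*c - 10.
Check whether p != 6 and p > -50/3 and c = 5 implies it.
Countermodel: at the initial state c = 5, p = -13, the precondition holds but the weakest precondition fails.
Answer: invalid


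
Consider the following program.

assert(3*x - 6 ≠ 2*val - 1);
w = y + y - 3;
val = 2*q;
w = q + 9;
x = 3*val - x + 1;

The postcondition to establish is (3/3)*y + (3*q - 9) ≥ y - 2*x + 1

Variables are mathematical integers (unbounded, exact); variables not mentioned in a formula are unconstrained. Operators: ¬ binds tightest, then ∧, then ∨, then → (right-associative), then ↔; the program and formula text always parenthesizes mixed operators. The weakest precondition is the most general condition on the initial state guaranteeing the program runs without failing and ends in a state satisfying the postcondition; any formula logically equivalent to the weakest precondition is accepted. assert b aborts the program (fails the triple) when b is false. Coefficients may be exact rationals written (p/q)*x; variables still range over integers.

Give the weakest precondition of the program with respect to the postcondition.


Working backward. After the program, the postcondition (3/3)*y + (3*q - 9) ≥ y - 2*x + 1 must hold; in canonical form it is 3*q + 2*x ≥ 10.
Before x := 3*val - x + 1: 3*q + 6*val ≥ 2*x + 8
Before w := q + 9: 3*q + 6*val ≥ 2*x + 8
Before val := 2*q: 15*q ≥ 2*x + 8
Before w := y + y - 3: 15*q ≥ 2*x + 8
Before assert 3*x - 6 ≠ 2*val - 1: 3*x ≠ 2*val + 5 ∧ 15*q ≥ 2*x + 8
Answer: WP = 3*x ≠ 2*val + 5 ∧ 15*q ≥ 2*x + 8


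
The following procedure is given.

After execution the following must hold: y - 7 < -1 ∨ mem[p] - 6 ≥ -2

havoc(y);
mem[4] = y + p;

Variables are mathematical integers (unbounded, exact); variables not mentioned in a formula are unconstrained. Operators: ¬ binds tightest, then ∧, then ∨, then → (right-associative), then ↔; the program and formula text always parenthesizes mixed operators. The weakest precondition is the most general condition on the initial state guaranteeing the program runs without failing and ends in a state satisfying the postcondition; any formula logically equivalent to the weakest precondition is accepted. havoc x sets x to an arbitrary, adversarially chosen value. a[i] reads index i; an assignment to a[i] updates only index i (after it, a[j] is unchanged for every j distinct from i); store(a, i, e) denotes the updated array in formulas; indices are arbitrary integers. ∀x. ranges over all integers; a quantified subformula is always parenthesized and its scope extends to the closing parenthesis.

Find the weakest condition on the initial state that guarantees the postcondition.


Working backward. After the program, the postcondition y - 7 < -1 ∨ mem[p] - 6 ≥ -2 must hold; in canonical form it is y < 6 ∨ mem[p] ≥ 4.
Before mem[4] := y + p: y < 6 ∨ store(mem, 4, p + y)[p] ≥ 4
Before havoc y: ∀y_1. (y_1 < 6 ∨ store(mem, 4, p + y_1)[p] ≥ 4)
Answer: WP = ∀y_1. (y_1 < 6 ∨ store(mem, 4, p + y_1)[p] ≥ 4)


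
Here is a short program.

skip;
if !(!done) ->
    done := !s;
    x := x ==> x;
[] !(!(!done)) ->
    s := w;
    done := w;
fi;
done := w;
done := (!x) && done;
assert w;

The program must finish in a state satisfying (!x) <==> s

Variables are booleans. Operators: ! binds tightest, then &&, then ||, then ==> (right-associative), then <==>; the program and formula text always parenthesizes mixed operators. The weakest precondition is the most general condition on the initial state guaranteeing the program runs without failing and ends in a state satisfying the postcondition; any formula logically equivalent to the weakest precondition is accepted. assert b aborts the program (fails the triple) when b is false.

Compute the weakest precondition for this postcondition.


Working backward. After the program, (!x) <==> s must hold.
Before assert w: w && ((!x) <==> s)
Before done := (!x) && done: w && ((!x) <==> s)
Before done := w: w && ((!x) <==> s)
Then branch requires w && (!s); else branch requires w && ((!x) <==> w).
Before the if: (done ==> (w && (!s))) && ((!done) ==> (w && ((!x) <==> w)))
Before skip: (done ==> (w && (!s))) && ((!done) ==> (w && ((!x) <==> w)))
Answer: WP = (done ==> (w && (!s))) && ((!done) ==> (w && ((!x) <==> w)))


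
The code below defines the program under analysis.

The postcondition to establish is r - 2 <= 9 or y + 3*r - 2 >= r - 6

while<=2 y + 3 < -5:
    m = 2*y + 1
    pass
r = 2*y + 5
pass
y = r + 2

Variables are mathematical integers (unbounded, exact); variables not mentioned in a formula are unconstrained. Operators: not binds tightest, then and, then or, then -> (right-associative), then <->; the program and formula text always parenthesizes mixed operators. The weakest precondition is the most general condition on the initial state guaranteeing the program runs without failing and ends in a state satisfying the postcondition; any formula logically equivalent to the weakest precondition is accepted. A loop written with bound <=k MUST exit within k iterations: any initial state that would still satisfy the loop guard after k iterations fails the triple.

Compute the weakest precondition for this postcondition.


Working backward. After the program, the postcondition r - 2 <= 9 or y + 3*r - 2 >= r - 6 must hold; in canonical form it is r <= 11 or 2*r + y >= -4.
Before y := r + 2: r <= 11 or 3*r >= -6
Before skip: r <= 11 or 3*r >= -6
Before r := 2*y + 5: 2*y <= 6 or 6*y >= -21
Before the loop (bound <=2), unroll the exhaustion recursion (WP_0 = exit-now case; WP_j = one more guarded iteration, up to j = 2):
  WP_0: (not (y < -8)) and (2*y <= 6 or 6*y >= -21)
  WP_1: (y < -8 -> ((not (y < -8)) and (2*y <= 6 or 6*y >= -21))) and ((not (y < -8)) -> (2*y <= 6 or 6*y >= -21))
  WP_2: (y < -8 -> ((y < -8 -> ((not (y < -8)) and (2*y <= 6 or 6*y >= -21))) and ((not (y < -8)) -> (2*y <= 6 or 6*y >= -21)))) and ((not (y < -8)) -> (2*y <= 6 or 6*y >= -21))
So before the loop: (y < -8 -> ((y < -8 -> ((not (y < -8)) and (2*y <= 6 or 6*y >= -21))) and ((not (y < -8)) -> (2*y <= 6 or 6*y >= -21)))) and ((not (y < -8)) -> (2*y <= 6 or 6*y >= -21))
Answer: WP = (y < -8 -> ((y < -8 -> ((not (y < -8)) and (2*y <= 6 or 6*y >= -21))) and ((not (y < -8)) -> (2*y <= 6 or 6*y >= -21)))) and ((not (y < -8)) -> (2*y <= 6 or 6*y >= -21))


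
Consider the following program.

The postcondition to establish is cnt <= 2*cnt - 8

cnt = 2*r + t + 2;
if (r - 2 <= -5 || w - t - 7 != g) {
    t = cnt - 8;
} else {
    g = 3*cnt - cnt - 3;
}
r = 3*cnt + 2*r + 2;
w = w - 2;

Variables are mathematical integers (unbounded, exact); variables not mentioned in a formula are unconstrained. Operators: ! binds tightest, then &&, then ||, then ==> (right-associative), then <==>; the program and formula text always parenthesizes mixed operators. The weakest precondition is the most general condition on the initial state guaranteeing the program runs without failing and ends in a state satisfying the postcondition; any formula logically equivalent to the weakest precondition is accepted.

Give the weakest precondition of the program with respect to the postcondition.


Working backward. After the program, the postcondition cnt <= 2*cnt - 8 must hold; in canonical form it is cnt >= 8.
Before w := w - 2: cnt >= 8
Before r := 3*cnt + 2*r + 2: cnt >= 8
Then branch requires cnt >= 8; else branch requires cnt >= 8.
Before the if: ((r <= -3 || w != g + t + 7) ==> cnt >= 8) && ((!(r <= -3 || w != g + t + 7)) ==> cnt >= 8)
Before cnt := 2*r + t + 2: ((r <= -3 || w != g + t + 7) ==> 2*r + t >= 6) && ((!(r <= -3 || w != g + t + 7)) ==> 2*r + t >= 6)
Answer: WP = ((r <= -3 || w != g + t + 7) ==> 2*r + t >= 6) && ((!(r <= -3 || w != g + t + 7)) ==> 2*r + t >= 6)


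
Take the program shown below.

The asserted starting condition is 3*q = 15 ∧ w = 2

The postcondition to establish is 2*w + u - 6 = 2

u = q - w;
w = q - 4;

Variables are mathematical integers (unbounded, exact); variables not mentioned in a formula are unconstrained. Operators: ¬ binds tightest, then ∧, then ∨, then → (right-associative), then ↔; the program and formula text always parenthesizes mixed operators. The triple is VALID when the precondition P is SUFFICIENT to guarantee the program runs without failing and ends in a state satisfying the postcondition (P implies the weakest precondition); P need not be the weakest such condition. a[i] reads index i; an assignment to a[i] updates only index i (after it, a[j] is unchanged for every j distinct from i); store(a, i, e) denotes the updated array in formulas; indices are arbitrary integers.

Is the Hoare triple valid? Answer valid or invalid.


Working backward. After the program, the postcondition 2*w + u - 6 = 2 must hold; in canonical form it is u + 2*w = 8.
Before w := q - 4: 2*q + u = 16
Before u := q - w: 3*q = w + 16
The weakest precondition is 3*q = w + 16.
Check whether 3*q = 15 ∧ w = 2 implies it.
Countermodel: at the initial state q = 5, w = 2, the precondition holds but the weakest precondition fails.
Answer: invalid
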